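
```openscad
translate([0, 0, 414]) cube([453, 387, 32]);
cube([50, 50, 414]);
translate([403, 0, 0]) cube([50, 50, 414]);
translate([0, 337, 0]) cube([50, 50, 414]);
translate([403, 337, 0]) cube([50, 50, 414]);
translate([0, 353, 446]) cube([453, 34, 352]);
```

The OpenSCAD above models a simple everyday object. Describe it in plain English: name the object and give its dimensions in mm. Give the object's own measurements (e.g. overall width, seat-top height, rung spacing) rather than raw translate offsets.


A chair. The seat is a 453×387×32 mm slab with its top at z = 446 mm, on four 50×50 mm corner legs (flush with the seat edges, standing on z = 0). A flat backrest 34 mm thick, 352 mm tall, spans the full seat width and rises from the seat top along its +y edge, rear face flush with the rear of the seat.


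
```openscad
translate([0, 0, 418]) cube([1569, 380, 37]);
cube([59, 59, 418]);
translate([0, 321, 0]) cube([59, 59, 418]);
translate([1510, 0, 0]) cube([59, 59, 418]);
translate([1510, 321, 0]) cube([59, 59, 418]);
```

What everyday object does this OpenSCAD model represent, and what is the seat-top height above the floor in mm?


A bench. The seat-top height is 455 mm.

A long slab on four corner posts — a bench. The slab sits at z = 418 with thickness 37, so the top is 418 + 37 = 455 mm.


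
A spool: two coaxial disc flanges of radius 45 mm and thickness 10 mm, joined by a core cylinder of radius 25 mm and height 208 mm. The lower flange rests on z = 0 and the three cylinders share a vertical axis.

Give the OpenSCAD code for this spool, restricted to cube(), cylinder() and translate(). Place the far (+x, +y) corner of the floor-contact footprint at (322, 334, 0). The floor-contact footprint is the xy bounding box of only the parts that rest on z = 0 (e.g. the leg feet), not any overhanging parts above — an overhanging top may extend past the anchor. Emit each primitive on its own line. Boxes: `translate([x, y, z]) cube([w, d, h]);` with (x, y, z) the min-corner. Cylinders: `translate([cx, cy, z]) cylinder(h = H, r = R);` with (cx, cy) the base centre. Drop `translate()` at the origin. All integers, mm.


translate([277, 289, 0]) cylinder(h = 10, r = 45);
translate([277, 289, 10]) cylinder(h = 208, r = 25);
translate([277, 289, 218]) cylinder(h = 10, r = 45);


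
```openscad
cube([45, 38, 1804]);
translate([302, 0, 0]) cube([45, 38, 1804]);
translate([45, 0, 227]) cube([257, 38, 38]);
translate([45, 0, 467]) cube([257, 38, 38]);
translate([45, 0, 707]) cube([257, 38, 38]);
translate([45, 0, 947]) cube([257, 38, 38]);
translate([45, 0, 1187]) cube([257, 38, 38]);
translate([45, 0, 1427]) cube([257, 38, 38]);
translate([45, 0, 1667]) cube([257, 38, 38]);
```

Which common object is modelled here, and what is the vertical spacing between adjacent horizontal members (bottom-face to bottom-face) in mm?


A ladder. The rung spacing is 240 mm.

Two tall 45×38 posts with 7 short bars between them — a ladder. Adjacent rungs sit at z = 227 and z = 467, so the spacing is 467 − 227 = 240 mm.


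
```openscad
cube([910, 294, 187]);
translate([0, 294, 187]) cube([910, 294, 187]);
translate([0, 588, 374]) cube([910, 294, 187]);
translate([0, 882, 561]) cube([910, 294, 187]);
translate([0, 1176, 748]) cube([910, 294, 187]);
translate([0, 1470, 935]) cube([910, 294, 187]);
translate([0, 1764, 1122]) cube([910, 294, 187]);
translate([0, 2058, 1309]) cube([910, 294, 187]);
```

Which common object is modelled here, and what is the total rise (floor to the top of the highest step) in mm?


A staircase. The total rise is 1496 mm.

8 identical blocks, each offset up and back from the previous — a staircase. Each step is 187 mm tall and there are 8 of them, so the total rise is 8 × 187 = 1496 mm.


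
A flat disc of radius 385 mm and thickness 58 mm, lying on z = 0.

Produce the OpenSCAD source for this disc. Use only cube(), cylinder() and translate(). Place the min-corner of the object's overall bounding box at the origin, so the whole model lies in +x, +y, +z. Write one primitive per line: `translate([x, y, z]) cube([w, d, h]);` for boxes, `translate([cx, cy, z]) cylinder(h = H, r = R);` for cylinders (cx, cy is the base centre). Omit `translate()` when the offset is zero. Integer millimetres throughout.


translate([385, 385, 0]) cylinder(h = 58, r = 385);


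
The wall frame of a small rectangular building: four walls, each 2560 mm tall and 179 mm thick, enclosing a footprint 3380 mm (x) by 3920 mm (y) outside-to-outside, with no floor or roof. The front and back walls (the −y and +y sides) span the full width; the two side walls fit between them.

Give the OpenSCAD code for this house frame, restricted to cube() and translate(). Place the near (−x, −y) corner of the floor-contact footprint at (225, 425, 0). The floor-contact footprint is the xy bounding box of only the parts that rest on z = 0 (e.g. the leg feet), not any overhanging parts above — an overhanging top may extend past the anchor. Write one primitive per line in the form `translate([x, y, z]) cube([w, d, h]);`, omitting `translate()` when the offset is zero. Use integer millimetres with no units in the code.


translate([225, 425, 0]) cube([3380, 179, 2560]);
translate([225, 4166, 0]) cube([3380, 179, 2560]);
translate([225, 604, 0]) cube([179, 3562, 2560]);
translate([3426, 604, 0]) cube([179, 3562, 2560]);


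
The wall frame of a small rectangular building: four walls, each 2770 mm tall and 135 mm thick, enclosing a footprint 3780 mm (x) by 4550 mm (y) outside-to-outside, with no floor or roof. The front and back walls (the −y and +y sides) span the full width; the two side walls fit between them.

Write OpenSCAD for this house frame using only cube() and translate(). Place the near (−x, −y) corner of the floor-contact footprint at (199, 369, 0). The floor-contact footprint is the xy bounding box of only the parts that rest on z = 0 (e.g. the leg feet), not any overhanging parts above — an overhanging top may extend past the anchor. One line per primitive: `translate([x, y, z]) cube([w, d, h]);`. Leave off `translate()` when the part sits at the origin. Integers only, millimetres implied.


translate([199, 369, 0]) cube([3780, 135, 2770]);
translate([199, 4784, 0]) cube([3780, 135, 2770]);
translate([199, 504, 0]) cube([135, 4280, 2770]);
translate([3844, 504, 0]) cube([135, 4280, 2770]);


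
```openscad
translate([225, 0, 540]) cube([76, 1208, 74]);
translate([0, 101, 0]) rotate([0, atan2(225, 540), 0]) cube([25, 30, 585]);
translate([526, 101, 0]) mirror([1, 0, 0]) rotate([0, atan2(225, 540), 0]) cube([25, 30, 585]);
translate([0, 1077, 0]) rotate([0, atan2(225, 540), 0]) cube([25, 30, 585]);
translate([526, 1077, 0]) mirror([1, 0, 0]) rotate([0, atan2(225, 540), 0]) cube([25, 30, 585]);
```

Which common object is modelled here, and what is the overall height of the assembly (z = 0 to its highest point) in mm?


A sawhorse. The overall height is 614 mm.

A beam across two mirrored pairs of raked legs — a sawhorse. The beam's underside is at z = 540 (matching the legs' vertical rise in atan2(225, 540)) and the beam is 74 mm tall, so its top is at 540 + 74 = 614 mm. The raked legs top out at the beam's underside, so that is the highest point.


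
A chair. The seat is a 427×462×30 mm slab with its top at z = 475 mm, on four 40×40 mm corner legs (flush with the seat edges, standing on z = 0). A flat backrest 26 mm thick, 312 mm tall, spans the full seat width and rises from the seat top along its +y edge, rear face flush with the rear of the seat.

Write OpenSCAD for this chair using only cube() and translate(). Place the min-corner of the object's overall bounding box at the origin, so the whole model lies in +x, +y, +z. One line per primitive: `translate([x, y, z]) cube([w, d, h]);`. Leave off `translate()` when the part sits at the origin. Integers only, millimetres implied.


translate([0, 0, 445]) cube([427, 462, 30]);
cube([40, 40, 445]);
translate([387, 0, 0]) cube([40, 40, 445]);
translate([0, 422, 0]) cube([40, 40, 445]);
translate([387, 422, 0]) cube([40, 40, 445]);
translate([0, 436, 475]) cube([427, 26, 312]);


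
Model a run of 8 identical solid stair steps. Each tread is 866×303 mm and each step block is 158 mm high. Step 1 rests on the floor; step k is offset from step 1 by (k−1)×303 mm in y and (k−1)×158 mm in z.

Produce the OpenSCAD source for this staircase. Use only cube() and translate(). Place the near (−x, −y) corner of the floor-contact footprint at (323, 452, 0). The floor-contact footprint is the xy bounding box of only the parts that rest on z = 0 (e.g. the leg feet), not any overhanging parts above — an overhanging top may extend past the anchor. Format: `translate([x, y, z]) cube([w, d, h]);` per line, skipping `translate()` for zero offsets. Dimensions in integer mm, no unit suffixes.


translate([323, 452, 0]) cube([866, 303, 158]);
translate([323, 755, 158]) cube([866, 303, 158]);
translate([323, 1058, 316]) cube([866, 303, 158]);
translate([323, 1361, 474]) cube([866, 303, 158]);
translate([323, 1664, 632]) cube([866, 303, 158]);
translate([323, 1967, 790]) cube([866, 303, 158]);
translate([323, 2270, 948]) cube([866, 303, 158]);
translate([323, 2573, 1106]) cube([866, 303, 158]);


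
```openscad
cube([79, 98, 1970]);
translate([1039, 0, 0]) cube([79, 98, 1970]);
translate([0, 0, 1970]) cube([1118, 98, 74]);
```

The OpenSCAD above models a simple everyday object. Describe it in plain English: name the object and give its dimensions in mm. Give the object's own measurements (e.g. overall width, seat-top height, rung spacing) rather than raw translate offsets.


A door frame. The clear opening is 960 mm wide and 1970 mm high. Two 79 mm wide jambs, 98 mm deep, stand either side of the opening from the floor to the top of the opening. A 74 mm thick head sits across the top of both jambs, spanning the full outside width of the frame.


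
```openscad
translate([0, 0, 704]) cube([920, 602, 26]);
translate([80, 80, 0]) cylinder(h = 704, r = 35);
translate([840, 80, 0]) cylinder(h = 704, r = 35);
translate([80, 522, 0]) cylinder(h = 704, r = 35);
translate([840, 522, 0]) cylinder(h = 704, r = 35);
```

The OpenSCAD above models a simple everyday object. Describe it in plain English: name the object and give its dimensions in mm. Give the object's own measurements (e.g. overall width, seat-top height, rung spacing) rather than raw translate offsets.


A table: top 920 mm (x) × 602 mm (y), 26 mm thick, upper face at z = 730 mm, on four round legs of 70 mm diameter, each leg's bounding box inset 45 mm from the nearest pair of top edges from z = 0 to the bottom of the top.


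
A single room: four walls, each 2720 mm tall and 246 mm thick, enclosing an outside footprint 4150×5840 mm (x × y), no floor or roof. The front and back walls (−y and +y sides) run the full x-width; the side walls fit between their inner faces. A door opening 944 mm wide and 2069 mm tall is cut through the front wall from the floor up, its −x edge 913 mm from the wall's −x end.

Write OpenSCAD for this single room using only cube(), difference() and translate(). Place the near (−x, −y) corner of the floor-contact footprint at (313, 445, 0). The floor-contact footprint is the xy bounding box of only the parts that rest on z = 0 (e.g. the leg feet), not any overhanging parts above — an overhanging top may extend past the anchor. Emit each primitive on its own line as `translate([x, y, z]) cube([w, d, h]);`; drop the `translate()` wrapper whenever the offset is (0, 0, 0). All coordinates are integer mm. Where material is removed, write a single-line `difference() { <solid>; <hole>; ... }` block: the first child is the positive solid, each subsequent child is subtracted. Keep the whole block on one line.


difference() { translate([313, 445, 0]) cube([4150, 246, 2720]); translate([1226, 445, 0]) cube([944, 246, 2069]); }
translate([313, 6039, 0]) cube([4150, 246, 2720]);
translate([313, 691, 0]) cube([246, 5348, 2720]);
translate([4217, 691, 0]) cube([246, 5348, 2720]);


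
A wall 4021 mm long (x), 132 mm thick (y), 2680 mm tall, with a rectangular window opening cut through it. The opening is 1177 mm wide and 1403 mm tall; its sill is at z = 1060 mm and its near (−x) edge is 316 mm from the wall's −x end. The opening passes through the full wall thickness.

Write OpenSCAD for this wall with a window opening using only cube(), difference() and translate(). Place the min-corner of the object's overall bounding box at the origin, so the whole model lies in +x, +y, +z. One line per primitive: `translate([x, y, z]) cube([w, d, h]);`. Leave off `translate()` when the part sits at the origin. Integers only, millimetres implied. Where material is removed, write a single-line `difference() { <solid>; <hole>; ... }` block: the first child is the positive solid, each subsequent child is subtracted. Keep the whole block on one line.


difference() { cube([4021, 132, 2680]); translate([316, 0, 1060]) cube([1177, 132, 1403]); }


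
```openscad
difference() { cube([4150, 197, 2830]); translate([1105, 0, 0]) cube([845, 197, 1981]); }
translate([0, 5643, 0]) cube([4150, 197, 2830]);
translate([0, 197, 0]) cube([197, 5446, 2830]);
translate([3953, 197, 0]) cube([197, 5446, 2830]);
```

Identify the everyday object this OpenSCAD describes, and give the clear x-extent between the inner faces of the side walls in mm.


A single room. The interior width is 3756 mm.

Four walls enclosing a rectangle with a door in the front wall — a room. Outside width 4150 minus two 197 mm walls gives 3756 mm.


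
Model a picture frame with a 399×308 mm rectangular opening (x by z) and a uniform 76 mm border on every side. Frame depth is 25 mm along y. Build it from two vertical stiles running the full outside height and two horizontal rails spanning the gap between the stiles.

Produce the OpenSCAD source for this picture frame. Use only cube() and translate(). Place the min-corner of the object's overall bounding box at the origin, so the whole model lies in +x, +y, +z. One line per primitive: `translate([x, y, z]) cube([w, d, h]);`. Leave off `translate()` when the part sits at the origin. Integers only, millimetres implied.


cube([76, 25, 460]);
translate([475, 0, 0]) cube([76, 25, 460]);
translate([76, 0, 0]) cube([399, 25, 76]);
translate([76, 0, 384]) cube([399, 25, 76]);


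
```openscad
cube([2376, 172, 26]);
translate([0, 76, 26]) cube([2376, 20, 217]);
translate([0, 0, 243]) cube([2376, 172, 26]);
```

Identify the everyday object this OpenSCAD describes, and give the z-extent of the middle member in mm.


An I-beam. The web height is 217 mm.

Two wide flanges with a thin centred web — an I-beam. Overall 269 mm minus two 26 mm flanges gives a web of 269 − 2·26 = 217 mm.


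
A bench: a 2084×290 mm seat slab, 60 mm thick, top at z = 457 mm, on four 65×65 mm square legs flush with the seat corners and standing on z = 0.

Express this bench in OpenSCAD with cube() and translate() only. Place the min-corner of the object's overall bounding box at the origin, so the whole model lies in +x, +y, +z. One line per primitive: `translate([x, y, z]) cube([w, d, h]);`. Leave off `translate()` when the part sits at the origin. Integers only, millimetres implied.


translate([0, 0, 397]) cube([2084, 290, 60]);
cube([65, 65, 397]);
translate([0, 225, 0]) cube([65, 65, 397]);
translate([2019, 0, 0]) cube([65, 65, 397]);
translate([2019, 225, 0]) cube([65, 65, 397]);


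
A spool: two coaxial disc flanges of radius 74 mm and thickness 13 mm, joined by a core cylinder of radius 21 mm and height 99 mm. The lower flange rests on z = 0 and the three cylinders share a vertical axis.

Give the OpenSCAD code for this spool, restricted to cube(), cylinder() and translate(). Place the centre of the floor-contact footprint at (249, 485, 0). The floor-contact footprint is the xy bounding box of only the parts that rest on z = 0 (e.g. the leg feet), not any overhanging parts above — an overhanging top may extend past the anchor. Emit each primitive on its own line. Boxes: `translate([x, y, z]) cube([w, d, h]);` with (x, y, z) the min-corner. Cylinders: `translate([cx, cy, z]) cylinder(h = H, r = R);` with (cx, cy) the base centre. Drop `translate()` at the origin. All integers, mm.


translate([249, 485, 0]) cylinder(h = 13, r = 74);
translate([249, 485, 13]) cylinder(h = 99, r = 21);
translate([249, 485, 112]) cylinder(h = 13, r = 74);


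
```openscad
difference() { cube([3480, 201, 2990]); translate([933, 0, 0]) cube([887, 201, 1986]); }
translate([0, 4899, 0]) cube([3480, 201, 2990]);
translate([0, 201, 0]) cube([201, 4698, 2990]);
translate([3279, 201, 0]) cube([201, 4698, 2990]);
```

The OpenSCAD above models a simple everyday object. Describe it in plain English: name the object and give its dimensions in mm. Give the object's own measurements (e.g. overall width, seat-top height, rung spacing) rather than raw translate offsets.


A single room: four walls, each 2990 mm tall and 201 mm thick, enclosing an outside footprint 3480×5100 mm (x × y), no floor or roof. The front and back walls (−y and +y sides) run the full x-width; the side walls fit between their inner faces. A door opening 887 mm wide and 1986 mm tall is cut through the front wall from the floor up, its −x edge 933 mm from the wall's −x end.


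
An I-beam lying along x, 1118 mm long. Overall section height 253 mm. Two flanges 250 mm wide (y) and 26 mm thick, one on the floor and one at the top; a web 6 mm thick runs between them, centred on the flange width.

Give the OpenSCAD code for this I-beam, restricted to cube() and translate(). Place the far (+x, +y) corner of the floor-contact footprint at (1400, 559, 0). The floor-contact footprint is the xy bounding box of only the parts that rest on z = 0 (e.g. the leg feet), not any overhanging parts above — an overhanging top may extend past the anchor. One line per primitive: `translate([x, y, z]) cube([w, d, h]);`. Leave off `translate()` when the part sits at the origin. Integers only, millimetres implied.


translate([282, 309, 0]) cube([1118, 250, 26]);
translate([282, 431, 26]) cube([1118, 6, 201]);
translate([282, 309, 227]) cube([1118, 250, 26]);


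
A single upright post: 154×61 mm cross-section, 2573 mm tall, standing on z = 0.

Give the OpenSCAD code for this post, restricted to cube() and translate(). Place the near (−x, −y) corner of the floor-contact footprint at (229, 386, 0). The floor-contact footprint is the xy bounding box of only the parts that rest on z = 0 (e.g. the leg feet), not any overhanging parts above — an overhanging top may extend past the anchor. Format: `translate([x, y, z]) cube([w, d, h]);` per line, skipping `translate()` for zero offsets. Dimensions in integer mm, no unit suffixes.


translate([229, 386, 0]) cube([154, 61, 2573]);


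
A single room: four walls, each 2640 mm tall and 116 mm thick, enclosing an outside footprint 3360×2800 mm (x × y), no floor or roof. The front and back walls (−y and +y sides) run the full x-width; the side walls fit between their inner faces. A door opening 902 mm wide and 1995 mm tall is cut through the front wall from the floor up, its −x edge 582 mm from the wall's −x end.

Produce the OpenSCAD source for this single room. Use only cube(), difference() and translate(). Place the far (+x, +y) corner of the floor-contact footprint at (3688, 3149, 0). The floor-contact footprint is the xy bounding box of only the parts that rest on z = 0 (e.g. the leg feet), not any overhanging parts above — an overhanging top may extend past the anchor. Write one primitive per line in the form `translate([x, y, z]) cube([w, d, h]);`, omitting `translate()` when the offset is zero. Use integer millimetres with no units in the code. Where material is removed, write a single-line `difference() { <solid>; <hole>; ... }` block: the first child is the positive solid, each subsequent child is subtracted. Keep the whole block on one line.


difference() { translate([328, 349, 0]) cube([3360, 116, 2640]); translate([910, 349, 0]) cube([902, 116, 1995]); }
translate([328, 3033, 0]) cube([3360, 116, 2640]);
translate([328, 465, 0]) cube([116, 2568, 2640]);
translate([3572, 465, 0]) cube([116, 2568, 2640]);


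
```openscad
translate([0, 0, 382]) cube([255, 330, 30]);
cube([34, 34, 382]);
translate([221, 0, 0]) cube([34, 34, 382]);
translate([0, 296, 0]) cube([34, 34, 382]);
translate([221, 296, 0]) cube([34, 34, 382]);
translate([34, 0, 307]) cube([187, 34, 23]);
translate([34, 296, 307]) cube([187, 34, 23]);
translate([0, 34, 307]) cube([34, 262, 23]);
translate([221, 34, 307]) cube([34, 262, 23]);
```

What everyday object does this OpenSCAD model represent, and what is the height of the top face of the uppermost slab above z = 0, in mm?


A stool. The seat height is 412 mm.

A 255×330×30 slab at z = 382 on four corner posts — a stool. The seat top is 382 + 30 = 412 mm.


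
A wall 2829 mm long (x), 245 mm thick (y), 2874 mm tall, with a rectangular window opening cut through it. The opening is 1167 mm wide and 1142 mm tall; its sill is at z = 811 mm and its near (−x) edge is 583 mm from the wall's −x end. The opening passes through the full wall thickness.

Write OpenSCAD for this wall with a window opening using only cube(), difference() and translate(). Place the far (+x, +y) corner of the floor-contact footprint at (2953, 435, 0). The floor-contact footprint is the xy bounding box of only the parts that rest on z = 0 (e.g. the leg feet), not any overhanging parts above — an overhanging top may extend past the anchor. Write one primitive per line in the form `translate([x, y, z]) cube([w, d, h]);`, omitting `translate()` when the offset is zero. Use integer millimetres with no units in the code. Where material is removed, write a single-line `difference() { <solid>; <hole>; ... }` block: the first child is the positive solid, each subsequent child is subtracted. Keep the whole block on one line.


difference() { translate([124, 190, 0]) cube([2829, 245, 2874]); translate([707, 190, 811]) cube([1167, 245, 1142]); }


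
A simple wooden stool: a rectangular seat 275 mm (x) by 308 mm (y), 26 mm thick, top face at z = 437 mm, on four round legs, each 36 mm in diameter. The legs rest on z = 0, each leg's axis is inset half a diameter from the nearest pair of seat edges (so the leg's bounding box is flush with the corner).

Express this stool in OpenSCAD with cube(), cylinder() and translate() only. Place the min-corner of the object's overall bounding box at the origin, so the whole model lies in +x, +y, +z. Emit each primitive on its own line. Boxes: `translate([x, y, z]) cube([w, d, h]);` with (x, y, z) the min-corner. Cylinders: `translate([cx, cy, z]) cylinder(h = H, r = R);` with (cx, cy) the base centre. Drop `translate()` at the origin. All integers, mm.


// leg_h = 437 - 26 = 411
translate([0, 0, 411]) cube([275, 308, 26]);
translate([18, 18, 0]) cylinder(h = 411, r = 18);
translate([257, 18, 0]) cylinder(h = 411, r = 18);
translate([18, 290, 0]) cylinder(h = 411, r = 18);
translate([257, 290, 0]) cylinder(h = 411, r = 18);


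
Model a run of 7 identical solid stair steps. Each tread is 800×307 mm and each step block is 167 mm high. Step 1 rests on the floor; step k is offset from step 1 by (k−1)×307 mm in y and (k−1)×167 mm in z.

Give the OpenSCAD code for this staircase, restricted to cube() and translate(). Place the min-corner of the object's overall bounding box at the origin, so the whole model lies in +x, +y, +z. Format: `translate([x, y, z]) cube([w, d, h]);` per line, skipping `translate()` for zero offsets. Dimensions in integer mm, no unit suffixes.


cube([800, 307, 167]);
translate([0, 307, 167]) cube([800, 307, 167]);
translate([0, 614, 334]) cube([800, 307, 167]);
translate([0, 921, 501]) cube([800, 307, 167]);
translate([0, 1228, 668]) cube([800, 307, 167]);
translate([0, 1535, 835]) cube([800, 307, 167]);
translate([0, 1842, 1002]) cube([800, 307, 167]);


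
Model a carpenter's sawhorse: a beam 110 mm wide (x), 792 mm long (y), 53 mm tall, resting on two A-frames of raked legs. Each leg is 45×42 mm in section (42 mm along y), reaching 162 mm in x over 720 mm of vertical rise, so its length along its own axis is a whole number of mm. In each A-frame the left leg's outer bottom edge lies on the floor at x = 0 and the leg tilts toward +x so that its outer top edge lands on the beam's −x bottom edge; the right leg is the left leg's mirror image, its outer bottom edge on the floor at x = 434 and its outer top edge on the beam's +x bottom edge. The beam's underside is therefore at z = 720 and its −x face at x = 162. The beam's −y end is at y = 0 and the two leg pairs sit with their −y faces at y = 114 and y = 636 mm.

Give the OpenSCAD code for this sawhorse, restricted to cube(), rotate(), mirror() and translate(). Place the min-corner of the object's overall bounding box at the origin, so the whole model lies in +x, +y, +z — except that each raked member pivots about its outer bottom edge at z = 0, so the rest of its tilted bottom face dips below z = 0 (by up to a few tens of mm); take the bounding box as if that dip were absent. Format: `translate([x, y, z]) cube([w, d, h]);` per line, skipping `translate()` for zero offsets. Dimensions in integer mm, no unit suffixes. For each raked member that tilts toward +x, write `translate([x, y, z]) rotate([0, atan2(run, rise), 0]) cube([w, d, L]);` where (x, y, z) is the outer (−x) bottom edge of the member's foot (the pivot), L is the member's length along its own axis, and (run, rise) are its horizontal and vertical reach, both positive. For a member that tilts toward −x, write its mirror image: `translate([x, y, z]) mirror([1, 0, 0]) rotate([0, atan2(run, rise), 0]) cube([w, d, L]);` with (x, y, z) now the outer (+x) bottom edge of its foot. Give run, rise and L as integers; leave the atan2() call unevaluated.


translate([162, 0, 720]) cube([110, 792, 53]);
translate([0, 114, 0]) rotate([0, atan2(162, 720), 0]) cube([45, 42, 738]);
translate([434, 114, 0]) mirror([1, 0, 0]) rotate([0, atan2(162, 720), 0]) cube([45, 42, 738]);
translate([0, 636, 0]) rotate([0, atan2(162, 720), 0]) cube([45, 42, 738]);
translate([434, 636, 0]) mirror([1, 0, 0]) rotate([0, atan2(162, 720), 0]) cube([45, 42, 738]);


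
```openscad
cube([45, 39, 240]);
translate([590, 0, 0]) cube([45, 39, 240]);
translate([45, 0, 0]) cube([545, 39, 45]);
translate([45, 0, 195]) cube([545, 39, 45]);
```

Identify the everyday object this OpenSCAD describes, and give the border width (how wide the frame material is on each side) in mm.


A picture frame. The border width is 45 mm.

Four thin pieces enclosing a rectangular opening — a picture frame. The two full-height stiles are 240 mm tall; the top rail sits at z = 195 and is 45 mm tall, so the border above the opening is 240 − 195 = 45 mm, matching the stile x-width.


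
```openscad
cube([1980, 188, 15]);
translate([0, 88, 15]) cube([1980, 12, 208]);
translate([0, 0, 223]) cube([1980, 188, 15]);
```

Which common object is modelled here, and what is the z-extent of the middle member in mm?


An I-beam. The web height is 208 mm.

Two wide flanges with a thin centred web — an I-beam. Overall 238 mm minus two 15 mm flanges gives a web of 238 − 2·15 = 208 mm.


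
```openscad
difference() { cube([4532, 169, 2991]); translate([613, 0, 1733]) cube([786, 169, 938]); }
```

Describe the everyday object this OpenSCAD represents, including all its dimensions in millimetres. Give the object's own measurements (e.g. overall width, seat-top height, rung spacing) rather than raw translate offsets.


A wall 4532 mm long (x), 169 mm thick (y), 2991 mm tall, with a rectangular window opening cut through it. The opening is 786 mm wide and 938 mm tall; its sill is at z = 1733 mm and its near (−x) edge is 613 mm from the wall's −x end. The opening passes through the full wall thickness.


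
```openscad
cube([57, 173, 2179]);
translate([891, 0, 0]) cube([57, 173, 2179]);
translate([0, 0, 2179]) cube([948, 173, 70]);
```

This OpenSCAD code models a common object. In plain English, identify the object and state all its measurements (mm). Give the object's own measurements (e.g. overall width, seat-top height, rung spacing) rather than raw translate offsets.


A door frame. The clear opening is 834 mm wide and 2179 mm high. Two 57 mm wide jambs, 173 mm deep, stand either side of the opening from the floor to the top of the opening. A 70 mm thick head sits across the top of both jambs, spanning the full outside width of the frame.


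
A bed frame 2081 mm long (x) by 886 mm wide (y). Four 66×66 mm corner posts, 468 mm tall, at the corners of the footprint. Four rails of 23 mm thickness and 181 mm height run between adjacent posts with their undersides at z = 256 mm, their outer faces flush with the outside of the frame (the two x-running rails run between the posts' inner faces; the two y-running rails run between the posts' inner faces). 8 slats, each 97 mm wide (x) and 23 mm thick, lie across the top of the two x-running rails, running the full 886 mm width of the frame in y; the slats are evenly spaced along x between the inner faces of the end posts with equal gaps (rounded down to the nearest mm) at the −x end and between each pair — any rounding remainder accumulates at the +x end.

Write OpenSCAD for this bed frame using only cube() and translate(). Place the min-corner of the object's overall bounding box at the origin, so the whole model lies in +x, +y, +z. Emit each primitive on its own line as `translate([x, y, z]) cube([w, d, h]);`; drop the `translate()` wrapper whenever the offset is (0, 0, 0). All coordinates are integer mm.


cube([66, 66, 468]);
translate([0, 820, 0]) cube([66, 66, 468]);
translate([2015, 0, 0]) cube([66, 66, 468]);
translate([2015, 820, 0]) cube([66, 66, 468]);
translate([66, 0, 256]) cube([1949, 23, 181]);
translate([66, 863, 256]) cube([1949, 23, 181]);
translate([0, 66, 256]) cube([23, 754, 181]);
translate([2058, 66, 256]) cube([23, 754, 181]);
translate([196, 0, 437]) cube([97, 886, 23]);
translate([423, 0, 437]) cube([97, 886, 23]);
translate([650, 0, 437]) cube([97, 886, 23]);
translate([877, 0, 437]) cube([97, 886, 23]);
translate([1104, 0, 437]) cube([97, 886, 23]);
translate([1331, 0, 437]) cube([97, 886, 23]);
translate([1558, 0, 437]) cube([97, 886, 23]);
translate([1785, 0, 437]) cube([97, 886, 23]);


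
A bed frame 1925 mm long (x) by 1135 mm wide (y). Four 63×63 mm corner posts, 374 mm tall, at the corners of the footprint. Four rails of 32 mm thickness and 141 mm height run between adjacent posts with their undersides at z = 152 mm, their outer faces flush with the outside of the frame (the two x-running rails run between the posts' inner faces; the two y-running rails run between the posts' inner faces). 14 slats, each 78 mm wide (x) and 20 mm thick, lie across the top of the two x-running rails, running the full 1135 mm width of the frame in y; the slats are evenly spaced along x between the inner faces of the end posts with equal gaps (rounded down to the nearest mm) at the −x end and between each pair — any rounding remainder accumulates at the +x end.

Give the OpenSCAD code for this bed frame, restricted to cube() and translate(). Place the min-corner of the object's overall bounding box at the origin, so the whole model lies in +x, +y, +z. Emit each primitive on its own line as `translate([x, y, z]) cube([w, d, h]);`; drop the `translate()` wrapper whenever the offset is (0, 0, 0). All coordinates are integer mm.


cube([63, 63, 374]);
translate([0, 1072, 0]) cube([63, 63, 374]);
translate([1862, 0, 0]) cube([63, 63, 374]);
translate([1862, 1072, 0]) cube([63, 63, 374]);
translate([63, 0, 152]) cube([1799, 32, 141]);
translate([63, 1103, 152]) cube([1799, 32, 141]);
translate([0, 63, 152]) cube([32, 1009, 141]);
translate([1893, 63, 152]) cube([32, 1009, 141]);
translate([110, 0, 293]) cube([78, 1135, 20]);
translate([235, 0, 293]) cube([78, 1135, 20]);
translate([360, 0, 293]) cube([78, 1135, 20]);
translate([485, 0, 293]) cube([78, 1135, 20]);
translate([610, 0, 293]) cube([78, 1135, 20]);
translate([735, 0, 293]) cube([78, 1135, 20]);
translate([860, 0, 293]) cube([78, 1135, 20]);
translate([985, 0, 293]) cube([78, 1135, 20]);
translate([1110, 0, 293]) cube([78, 1135, 20]);
translate([1235, 0, 293]) cube([78, 1135, 20]);
translate([1360, 0, 293]) cube([78, 1135, 20]);
translate([1485, 0, 293]) cube([78, 1135, 20]);
translate([1610, 0, 293]) cube([78, 1135, 20]);
translate([1735, 0, 293]) cube([78, 1135, 20]);


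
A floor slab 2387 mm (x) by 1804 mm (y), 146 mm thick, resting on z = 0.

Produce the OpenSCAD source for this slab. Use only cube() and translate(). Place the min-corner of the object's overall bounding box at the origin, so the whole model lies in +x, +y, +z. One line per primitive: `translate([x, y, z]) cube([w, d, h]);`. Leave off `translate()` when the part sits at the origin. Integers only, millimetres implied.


cube([2387, 1804, 146]);


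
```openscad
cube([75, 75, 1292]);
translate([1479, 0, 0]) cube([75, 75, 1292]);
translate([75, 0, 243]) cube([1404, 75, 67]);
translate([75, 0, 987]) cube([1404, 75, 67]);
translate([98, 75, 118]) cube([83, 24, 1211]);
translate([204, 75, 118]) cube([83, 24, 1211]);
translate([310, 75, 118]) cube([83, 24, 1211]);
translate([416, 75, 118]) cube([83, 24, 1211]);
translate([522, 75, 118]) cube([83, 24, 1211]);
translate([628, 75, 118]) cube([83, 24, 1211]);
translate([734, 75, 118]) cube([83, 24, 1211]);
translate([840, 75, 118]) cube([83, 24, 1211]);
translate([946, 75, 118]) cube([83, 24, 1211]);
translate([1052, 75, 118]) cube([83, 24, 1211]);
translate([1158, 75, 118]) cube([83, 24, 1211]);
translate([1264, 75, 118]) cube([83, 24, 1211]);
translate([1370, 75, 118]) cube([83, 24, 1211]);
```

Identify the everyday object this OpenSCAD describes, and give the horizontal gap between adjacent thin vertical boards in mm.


A fence section. The picket gap is 23 mm.

Two posts, two rails, 13 pickets — a fence section. Span 1404 mm holds 13 pickets of 83 mm with 14 equal gaps: ⌊(1404 − 13·83) / 14⌋ = 23 mm.


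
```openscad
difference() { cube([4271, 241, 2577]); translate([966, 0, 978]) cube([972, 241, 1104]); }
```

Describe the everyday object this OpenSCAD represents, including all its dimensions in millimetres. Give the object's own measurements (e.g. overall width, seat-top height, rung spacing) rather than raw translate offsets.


A wall 4271 mm long (x), 241 mm thick (y), 2577 mm tall, with a rectangular window opening cut through it. The opening is 972 mm wide and 1104 mm tall; its sill is at z = 978 mm and its near (−x) edge is 966 mm from the wall's −x end. The opening passes through the full wall thickness.


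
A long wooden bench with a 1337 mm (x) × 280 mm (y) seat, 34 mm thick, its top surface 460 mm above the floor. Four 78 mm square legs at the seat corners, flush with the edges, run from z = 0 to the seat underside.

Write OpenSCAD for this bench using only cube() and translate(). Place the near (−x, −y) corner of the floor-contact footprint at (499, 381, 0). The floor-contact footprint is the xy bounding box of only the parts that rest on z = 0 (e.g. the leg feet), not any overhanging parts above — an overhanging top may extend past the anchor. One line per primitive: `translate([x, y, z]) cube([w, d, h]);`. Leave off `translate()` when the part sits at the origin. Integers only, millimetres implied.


// leg_h = 460 − 34 = 426
translate([499, 381, 426]) cube([1337, 280, 34]);
translate([499, 381, 0]) cube([78, 78, 426]);
translate([499, 583, 0]) cube([78, 78, 426]);
translate([1758, 381, 0]) cube([78, 78, 426]);
translate([1758, 583, 0]) cube([78, 78, 426]);


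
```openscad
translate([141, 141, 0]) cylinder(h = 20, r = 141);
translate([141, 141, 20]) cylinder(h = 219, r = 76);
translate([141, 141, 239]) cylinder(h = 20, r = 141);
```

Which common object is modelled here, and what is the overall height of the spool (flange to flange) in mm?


A spool. The overall height is 259 mm.

Three coaxial cylinders, large–small–large — a spool. Two 20 mm flanges and a 219 mm core give 20 + 219 + 20 = 259 mm.


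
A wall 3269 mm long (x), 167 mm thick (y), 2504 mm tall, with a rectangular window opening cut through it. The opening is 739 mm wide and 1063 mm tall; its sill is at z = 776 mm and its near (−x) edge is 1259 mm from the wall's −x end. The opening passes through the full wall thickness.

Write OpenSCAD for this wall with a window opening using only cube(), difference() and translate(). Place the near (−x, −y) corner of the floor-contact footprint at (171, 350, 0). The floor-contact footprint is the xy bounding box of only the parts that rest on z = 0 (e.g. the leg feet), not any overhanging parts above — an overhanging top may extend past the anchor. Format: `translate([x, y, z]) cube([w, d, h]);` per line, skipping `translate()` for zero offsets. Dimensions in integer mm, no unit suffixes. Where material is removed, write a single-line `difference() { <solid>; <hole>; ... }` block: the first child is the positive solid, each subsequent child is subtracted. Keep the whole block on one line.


difference() { translate([171, 350, 0]) cube([3269, 167, 2504]); translate([1430, 350, 776]) cube([739, 167, 1063]); }


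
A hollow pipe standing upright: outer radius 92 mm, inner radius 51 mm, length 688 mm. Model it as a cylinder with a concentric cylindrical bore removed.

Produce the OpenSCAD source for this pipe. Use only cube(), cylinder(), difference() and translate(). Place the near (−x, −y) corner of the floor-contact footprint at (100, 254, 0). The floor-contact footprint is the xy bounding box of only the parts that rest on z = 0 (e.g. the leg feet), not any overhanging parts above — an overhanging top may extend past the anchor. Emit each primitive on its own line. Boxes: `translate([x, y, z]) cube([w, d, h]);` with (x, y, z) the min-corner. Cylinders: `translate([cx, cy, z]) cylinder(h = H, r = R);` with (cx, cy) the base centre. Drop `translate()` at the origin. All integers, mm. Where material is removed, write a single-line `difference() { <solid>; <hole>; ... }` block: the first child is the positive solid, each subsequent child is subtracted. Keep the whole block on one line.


difference() { translate([192, 346, 0]) cylinder(h = 688, r = 92); translate([192, 346, 0]) cylinder(h = 688, r = 51); }


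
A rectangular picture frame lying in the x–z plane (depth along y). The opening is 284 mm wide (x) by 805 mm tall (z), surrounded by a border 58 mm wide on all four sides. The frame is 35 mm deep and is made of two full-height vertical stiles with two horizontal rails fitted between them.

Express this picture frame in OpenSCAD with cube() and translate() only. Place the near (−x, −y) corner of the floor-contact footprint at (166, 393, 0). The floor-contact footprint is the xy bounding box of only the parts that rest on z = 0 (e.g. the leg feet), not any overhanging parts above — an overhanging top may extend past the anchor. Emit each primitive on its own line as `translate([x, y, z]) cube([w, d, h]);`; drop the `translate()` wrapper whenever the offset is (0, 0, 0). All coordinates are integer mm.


translate([166, 393, 0]) cube([58, 35, 921]);
translate([508, 393, 0]) cube([58, 35, 921]);
translate([224, 393, 0]) cube([284, 35, 58]);
translate([224, 393, 863]) cube([284, 35, 58]);


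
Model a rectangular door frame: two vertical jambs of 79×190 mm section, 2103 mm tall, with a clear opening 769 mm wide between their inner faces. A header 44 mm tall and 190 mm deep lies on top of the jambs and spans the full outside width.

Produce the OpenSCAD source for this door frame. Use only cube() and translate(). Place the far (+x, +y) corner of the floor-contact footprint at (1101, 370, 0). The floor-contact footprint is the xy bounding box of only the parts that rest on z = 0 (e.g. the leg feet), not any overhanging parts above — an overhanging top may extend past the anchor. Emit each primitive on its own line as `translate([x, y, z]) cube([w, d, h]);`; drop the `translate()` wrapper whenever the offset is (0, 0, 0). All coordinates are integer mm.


translate([174, 180, 0]) cube([79, 190, 2103]);
translate([1022, 180, 0]) cube([79, 190, 2103]);
translate([174, 180, 2103]) cube([927, 190, 44]);
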